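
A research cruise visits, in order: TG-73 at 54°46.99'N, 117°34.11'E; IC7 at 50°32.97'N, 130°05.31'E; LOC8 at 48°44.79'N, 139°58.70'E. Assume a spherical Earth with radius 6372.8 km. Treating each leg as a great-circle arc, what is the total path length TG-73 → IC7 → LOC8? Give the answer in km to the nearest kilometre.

TG-73: φ = +54.78317°, λ = +117.56850°
IC7: φ = +50.54950°, λ = +130.08850°
LOC8: φ = +48.74650°, λ = +139.97833°
TG-73→IC7: c = 0.151420 rad, d = 964.97 km
IC7→LOC8: c = 0.116007 rad, d = 739.29 km
Total = 964.97 + 739.29 = 1704.26 km

1704 km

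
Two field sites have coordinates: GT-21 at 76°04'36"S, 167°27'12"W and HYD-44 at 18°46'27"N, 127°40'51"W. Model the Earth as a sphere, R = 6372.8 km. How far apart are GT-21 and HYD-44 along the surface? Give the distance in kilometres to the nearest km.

10888 km

GT-21: φ = -76.07667°, λ = -167.45333°
HYD-44: φ = +18.77417°, λ = -127.68083°
Δφ = 94.8508°,  Δλ = 39.7725°
a = sin²(Δφ/2) + cos φ₁ cos φ₂ sin²(Δλ/2) = 0.568641
c = 2·arcsin(√a) = 1.708513 rad = 97.8906°
d = R·c = 6372.8 × 1.708513 = 10888.0 km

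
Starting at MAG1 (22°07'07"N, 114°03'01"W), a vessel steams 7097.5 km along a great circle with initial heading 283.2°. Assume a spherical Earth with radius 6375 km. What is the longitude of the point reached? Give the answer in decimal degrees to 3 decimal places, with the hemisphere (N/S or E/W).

176.763°E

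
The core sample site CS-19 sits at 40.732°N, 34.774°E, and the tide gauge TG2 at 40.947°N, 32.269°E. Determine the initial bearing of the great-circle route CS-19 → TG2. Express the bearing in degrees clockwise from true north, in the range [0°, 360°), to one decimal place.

Δλ = -2.5050°
y = sin Δλ · cos φ₂ = -0.033012
x = cos φ₁ sin φ₂ − sin φ₁ cos φ₂ cos Δλ = 0.004223
θ = atan2(y, x) = -82.7095° → 277.2905° (mod 360°)

277.3°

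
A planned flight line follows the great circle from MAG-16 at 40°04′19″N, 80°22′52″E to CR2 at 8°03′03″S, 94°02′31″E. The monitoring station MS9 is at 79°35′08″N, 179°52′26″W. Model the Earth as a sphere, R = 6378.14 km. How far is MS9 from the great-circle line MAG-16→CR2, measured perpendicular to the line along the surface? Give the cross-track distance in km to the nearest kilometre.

MAG-16: φ = +40.07194°, λ = +80.38111°
CR2: φ = -8.05083°, λ = +94.04194°
MS9: φ = +79.58556°, λ = -179.87389°
δ₁₃ = central angle MAG-16→MS9 = 0.915077 rad  (haversine)
θ₁₃ = bearing MAG-16→MS9 = 12.990°,  θ₁₂ = bearing MAG-16→CR2 = 162.159°
dₓₜ = R·arcsin(sin δ₁₃ · sin(θ₁₃ − θ₁₂)) = 6378.14·arcsin(0.79261·sin(-149.169°)) = -2668.048 km
|dₓₜ| = 2668.048 km

2668 km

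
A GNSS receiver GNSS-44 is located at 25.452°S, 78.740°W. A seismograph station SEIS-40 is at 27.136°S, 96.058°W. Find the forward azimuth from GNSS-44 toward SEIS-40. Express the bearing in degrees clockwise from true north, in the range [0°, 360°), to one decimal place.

Δλ = -17.3180°
y = sin Δλ · cos φ₂ = -0.264909
x = cos φ₁ sin φ₂ − sin φ₁ cos φ₂ cos Δλ = -0.046725
θ = atan2(y, x) = -100.0029° → 259.9971° (mod 360°)

260.0°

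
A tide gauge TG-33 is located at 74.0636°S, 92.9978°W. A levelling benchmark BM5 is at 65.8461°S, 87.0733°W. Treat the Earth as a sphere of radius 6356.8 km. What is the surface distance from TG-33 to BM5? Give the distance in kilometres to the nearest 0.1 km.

Δφ = 8.2175°,  Δλ = 5.9245°
a = sin²(Δφ/2) + cos φ₁ cos φ₂ sin²(Δλ/2) = 0.005434
c = 2·arcsin(√a) = 0.147562 rad = 8.4547°
d = R·c = 6356.8 × 0.147562 = 938.0 km

938.0 km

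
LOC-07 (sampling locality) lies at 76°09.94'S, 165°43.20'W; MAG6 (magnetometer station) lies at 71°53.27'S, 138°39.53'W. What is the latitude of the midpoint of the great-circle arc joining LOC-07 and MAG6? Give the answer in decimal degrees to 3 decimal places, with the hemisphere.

LOC-07: φ = -76.16567°, λ = -165.72000°
MAG6: φ = -71.88783°, λ = -138.65883°
Bx = cos φ₂ cos Δλ = 0.276844,  By = cos φ₂ sin Δλ = 0.141431
φₘ = atan2(sin φ₁ + sin φ₂, √((cos φ₁ + Bx)² + By²)) = -74.44105°
λₘ = λ₁ + atan2(By, cos φ₁ + Bx) = -150.39098°

74.441°S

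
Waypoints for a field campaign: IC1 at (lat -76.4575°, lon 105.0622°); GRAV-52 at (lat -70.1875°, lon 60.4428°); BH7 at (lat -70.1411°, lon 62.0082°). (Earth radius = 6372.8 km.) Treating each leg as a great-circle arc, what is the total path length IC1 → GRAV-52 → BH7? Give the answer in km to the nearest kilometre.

IC1→GRAV-52: c = 0.240818 rad, d = 1534.69 km
GRAV-52→BH7: c = 0.009306 rad, d = 59.30 km
Total = 1534.69 + 59.30 = 1593.99 km

1594 km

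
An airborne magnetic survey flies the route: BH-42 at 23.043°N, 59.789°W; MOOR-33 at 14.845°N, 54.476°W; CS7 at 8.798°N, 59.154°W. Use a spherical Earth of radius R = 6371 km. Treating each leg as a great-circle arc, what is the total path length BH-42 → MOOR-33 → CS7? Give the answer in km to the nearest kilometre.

BH-42→MOOR-33: c = 0.167770 rad, d = 1068.86 km
MOOR-33→CS7: c = 0.132356 rad, d = 843.24 km
Total = 1068.86 + 843.24 = 1912.10 km

1912 km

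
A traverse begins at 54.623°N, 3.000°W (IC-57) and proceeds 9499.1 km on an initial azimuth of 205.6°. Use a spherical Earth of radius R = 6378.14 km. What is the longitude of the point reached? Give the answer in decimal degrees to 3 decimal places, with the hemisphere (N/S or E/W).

31.904°W

δ = d/R = 9499.1/6378.14 = 1.489321 rad
φ₂ = arcsin(sin φ₁ cos δ + cos φ₁ sin δ cos θ)
   = arcsin(0.81536·0.08138 + 0.57895·0.99668·-0.90183) = -27.00251°
λ₂ = λ₁ + atan2(sin θ sin δ cos φ₁, cos δ − sin φ₁ sin φ₂) = -31.90399°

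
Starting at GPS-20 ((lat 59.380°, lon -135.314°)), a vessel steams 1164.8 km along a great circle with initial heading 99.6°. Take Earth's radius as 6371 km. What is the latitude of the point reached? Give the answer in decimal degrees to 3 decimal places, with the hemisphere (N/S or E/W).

56.179°N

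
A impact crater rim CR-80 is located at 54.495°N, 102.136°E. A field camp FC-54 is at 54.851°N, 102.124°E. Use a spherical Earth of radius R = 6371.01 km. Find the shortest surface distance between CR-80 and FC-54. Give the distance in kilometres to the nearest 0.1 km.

39.6 km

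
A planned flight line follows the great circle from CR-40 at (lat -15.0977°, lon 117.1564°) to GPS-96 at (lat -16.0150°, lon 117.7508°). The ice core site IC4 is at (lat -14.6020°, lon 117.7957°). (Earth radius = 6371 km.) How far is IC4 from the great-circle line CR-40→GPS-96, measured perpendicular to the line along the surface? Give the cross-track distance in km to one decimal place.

δ₁₃ = central angle CR-40→IC4 = 0.013826 rad  (haversine)
θ₁₃ = bearing CR-40→IC4 = 51.347°,  θ₁₂ = bearing CR-40→GPS-96 = 148.105°
dₓₜ = R·arcsin(sin δ₁₃ · sin(θ₁₃ − θ₁₂)) = 6371·arcsin(0.01383·sin(-96.758°)) = -87.476 km
|dₓₜ| = 87.476 km

87.5 km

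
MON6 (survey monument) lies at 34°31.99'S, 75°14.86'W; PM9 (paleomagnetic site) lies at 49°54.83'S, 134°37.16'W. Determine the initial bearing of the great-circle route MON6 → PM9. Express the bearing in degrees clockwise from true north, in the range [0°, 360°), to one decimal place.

231.3°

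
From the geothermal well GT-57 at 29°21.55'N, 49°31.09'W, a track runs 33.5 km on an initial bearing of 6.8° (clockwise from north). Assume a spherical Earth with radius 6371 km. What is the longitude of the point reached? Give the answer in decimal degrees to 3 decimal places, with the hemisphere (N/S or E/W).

49.477°W

GT-57: φ = +29.35917°, λ = -49.51817°
δ = d/R = 33.5/6371 = 0.005258 rad
φ₂ = arcsin(sin φ₁ cos δ + cos φ₁ sin δ cos θ)
   = arcsin(0.49028·0.99999 + 0.87156·0.00526·0.99297) = 29.65831°
λ₂ = λ₁ + atan2(sin θ sin δ cos φ₁, cos δ − sin φ₁ sin φ₂) = -49.47712°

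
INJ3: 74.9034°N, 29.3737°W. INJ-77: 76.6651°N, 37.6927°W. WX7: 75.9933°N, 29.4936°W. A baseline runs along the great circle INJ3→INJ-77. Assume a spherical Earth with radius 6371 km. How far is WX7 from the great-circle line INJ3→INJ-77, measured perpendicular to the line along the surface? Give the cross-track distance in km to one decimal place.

83.8 km

δ₁₃ = central angle INJ3→WX7 = 0.019030 rad  (haversine)
θ₁₃ = bearing INJ3→WX7 = 358.475°,  θ₁₂ = bearing INJ3→INJ-77 = 314.755°
dₓₜ = R·arcsin(sin δ₁₃ · sin(θ₁₃ − θ₁₂)) = 6371·arcsin(0.01903·sin(43.720°)) = 83.789 km
|dₓₜ| = 83.789 km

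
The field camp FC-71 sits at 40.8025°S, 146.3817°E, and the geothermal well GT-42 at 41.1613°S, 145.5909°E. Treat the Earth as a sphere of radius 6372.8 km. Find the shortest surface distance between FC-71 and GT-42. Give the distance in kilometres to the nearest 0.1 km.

77.5 km

Δφ = -0.3588°,  Δλ = -0.7908°
a = sin²(Δφ/2) + cos φ₁ cos φ₂ sin²(Δλ/2) = 0.000037
c = 2·arcsin(√a) = 0.012156 rad = 0.6965°
d = R·c = 6372.8 × 0.012156 = 77.5 km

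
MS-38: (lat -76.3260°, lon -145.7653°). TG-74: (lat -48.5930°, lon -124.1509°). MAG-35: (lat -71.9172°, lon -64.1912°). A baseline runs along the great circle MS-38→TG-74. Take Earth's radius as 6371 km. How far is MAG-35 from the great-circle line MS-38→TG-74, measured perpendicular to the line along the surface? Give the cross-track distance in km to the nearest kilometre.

δ₁₃ = central angle MS-38→MAG-35 = 0.364177 rad  (haversine)
θ₁₃ = bearing MS-38→MAG-35 = 120.454°,  θ₁₂ = bearing MS-38→TG-74 = 30.108°
dₓₜ = R·arcsin(sin δ₁₃ · sin(θ₁₃ − θ₁₂)) = 6371·arcsin(0.35618·sin(90.346°)) = 2320.129 km
|dₓₜ| = 2320.129 km

2320 km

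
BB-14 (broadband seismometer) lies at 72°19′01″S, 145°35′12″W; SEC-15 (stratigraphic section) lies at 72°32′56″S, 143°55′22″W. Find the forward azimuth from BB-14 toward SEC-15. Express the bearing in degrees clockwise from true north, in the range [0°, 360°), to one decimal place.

BB-14: φ = -72.31694°, λ = -145.58667°
SEC-15: φ = -72.54889°, λ = -143.92278°
Δλ = 1.6639°
y = sin Δλ · cos φ₂ = 0.008708
x = cos φ₁ sin φ₂ − sin φ₁ cos φ₂ cos Δλ = -0.004169
θ = atan2(y, x) = 115.5818° → 115.5818° (mod 360°)

115.6°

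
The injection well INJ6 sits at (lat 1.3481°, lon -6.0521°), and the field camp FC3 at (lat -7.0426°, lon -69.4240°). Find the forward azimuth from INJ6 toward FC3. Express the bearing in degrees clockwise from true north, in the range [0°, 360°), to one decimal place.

261.5°

Δλ = -63.3719°
y = sin Δλ · cos φ₂ = -0.887190
x = cos φ₁ sin φ₂ − sin φ₁ cos φ₂ cos Δλ = -0.133038
θ = atan2(y, x) = -98.5282° → 261.4718° (mod 360°)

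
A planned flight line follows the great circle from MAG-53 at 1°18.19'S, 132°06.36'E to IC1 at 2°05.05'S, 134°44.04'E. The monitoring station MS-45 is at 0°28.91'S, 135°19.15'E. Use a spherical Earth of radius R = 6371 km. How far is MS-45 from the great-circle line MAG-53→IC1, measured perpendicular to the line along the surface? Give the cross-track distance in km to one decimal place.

MAG-53: φ = -1.30317°, λ = +132.10600°
IC1: φ = -2.08417°, λ = +134.73400°
MS-45: φ = -0.48183°, λ = +135.31917°
δ₁₃ = central angle MAG-53→MS-45 = 0.057876 rad  (haversine)
θ₁₃ = bearing MAG-53→MS-45 = 75.688°,  θ₁₂ = bearing MAG-53→IC1 = 106.594°
dₓₜ = R·arcsin(sin δ₁₃ · sin(θ₁₃ − θ₁₂)) = 6371·arcsin(0.05784·sin(-30.905°)) = -189.311 km
|dₓₜ| = 189.311 km

189.3 km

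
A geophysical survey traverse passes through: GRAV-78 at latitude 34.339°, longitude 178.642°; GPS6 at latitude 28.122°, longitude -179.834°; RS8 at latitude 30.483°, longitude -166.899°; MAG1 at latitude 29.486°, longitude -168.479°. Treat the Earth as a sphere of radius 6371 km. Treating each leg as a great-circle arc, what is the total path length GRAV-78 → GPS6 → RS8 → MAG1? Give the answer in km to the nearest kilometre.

GRAV-78→GPS6: c = 0.110860 rad, d = 706.29 km
GPS6→RS8: c = 0.201013 rad, d = 1280.66 km
RS8→MAG1: c = 0.029551 rad, d = 188.27 km
Total = 706.29 + 1280.66 + 188.27 = 2175.22 km

2175 km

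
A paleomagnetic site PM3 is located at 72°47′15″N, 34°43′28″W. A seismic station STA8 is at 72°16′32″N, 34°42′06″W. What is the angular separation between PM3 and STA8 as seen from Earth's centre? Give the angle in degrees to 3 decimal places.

0.512°

PM3: φ = +72.78750°, λ = -34.72444°
STA8: φ = +72.27556°, λ = -34.70167°
Δφ = -0.5119°,  Δλ = 0.0228°
a = sin²(Δφ/2) + cos φ₁ cos φ₂ sin²(Δλ/2) = 0.000020
c = 2·arcsin(√a) = 0.008936 rad = 0.5120°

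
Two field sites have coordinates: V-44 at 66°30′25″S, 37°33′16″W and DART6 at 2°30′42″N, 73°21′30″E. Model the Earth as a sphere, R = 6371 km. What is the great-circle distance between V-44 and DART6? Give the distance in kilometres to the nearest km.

11176 km

V-44: φ = -66.50694°, λ = -37.55444°
DART6: φ = +2.51167°, λ = +73.35833°
Δφ = 69.0186°,  Δλ = 110.9128°
a = sin²(Δφ/2) + cos φ₁ cos φ₂ sin²(Δλ/2) = 0.591173
c = 2·arcsin(√a) = 1.754168 rad = 100.5064°
d = R·c = 6371 × 1.754168 = 11175.8 km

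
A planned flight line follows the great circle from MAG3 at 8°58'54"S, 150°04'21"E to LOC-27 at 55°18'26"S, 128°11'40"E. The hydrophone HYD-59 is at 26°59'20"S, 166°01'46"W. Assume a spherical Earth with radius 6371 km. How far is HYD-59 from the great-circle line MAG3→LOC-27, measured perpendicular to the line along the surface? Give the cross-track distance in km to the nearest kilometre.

MAG3: φ = -8.98167°, λ = +150.07250°
LOC-27: φ = -55.30722°, λ = +128.19444°
HYD-59: φ = -26.98889°, λ = -166.02944°
δ₁₃ = central angle MAG3→HYD-59 = 0.788266 rad  (haversine)
θ₁₃ = bearing MAG3→HYD-59 = 119.390°,  θ₁₂ = bearing MAG3→LOC-27 = 196.207°
dₓₜ = R·arcsin(sin δ₁₃ · sin(θ₁₃ − θ₁₂)) = 6371·arcsin(0.70913·sin(-76.817°)) = -4855.359 km
|dₓₜ| = 4855.359 km

4855 km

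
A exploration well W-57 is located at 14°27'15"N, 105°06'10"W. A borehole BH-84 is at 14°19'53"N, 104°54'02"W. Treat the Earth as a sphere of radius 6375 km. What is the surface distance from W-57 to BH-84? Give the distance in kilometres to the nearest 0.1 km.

25.7 km

W-57: φ = +14.45417°, λ = -105.10278°
BH-84: φ = +14.33139°, λ = -104.90056°
Δφ = -0.1228°,  Δλ = 0.2022°
a = sin²(Δφ/2) + cos φ₁ cos φ₂ sin²(Δλ/2) = 0.000004
c = 2·arcsin(√a) = 0.004035 rad = 0.2312°
d = R·c = 6375 × 0.004035 = 25.7 km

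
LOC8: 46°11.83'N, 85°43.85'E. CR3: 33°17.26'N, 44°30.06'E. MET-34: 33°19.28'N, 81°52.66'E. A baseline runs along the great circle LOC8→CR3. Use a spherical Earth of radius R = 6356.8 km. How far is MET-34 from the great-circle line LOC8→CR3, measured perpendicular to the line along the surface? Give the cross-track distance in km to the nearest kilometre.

1358 km

LOC8: φ = +46.19717°, λ = +85.73083°
CR3: φ = +33.28767°, λ = +44.50100°
MET-34: φ = +33.32133°, λ = +81.87767°
δ₁₃ = central angle LOC8→MET-34 = 0.230519 rad  (haversine)
θ₁₃ = bearing LOC8→MET-34 = 194.227°,  θ₁₂ = bearing LOC8→CR3 = 262.367°
dₓₜ = R·arcsin(sin δ₁₃ · sin(θ₁₃ − θ₁₂)) = 6356.8·arcsin(0.22848·sin(-68.140°)) = -1358.302 km
|dₓₜ| = 1358.302 km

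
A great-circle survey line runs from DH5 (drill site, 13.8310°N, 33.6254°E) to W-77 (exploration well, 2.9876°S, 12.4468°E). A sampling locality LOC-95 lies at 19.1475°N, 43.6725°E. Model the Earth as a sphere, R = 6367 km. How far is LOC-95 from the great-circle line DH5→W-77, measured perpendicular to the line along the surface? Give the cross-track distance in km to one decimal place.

δ₁₃ = central angle DH5→LOC-95 = 0.191965 rad  (haversine)
θ₁₃ = bearing DH5→LOC-95 = 59.748°,  θ₁₂ = bearing DH5→W-77 = 232.864°
dₓₜ = R·arcsin(sin δ₁₃ · sin(θ₁₃ − θ₁₂)) = 6367·arcsin(0.19079·sin(-173.116°)) = -145.612 km
|dₓₜ| = 145.612 km

145.6 km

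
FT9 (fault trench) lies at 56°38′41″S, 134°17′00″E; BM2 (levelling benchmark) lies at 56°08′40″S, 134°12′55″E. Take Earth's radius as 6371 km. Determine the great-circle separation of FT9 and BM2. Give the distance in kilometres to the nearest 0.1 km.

55.8 km

FT9: φ = -56.64472°, λ = +134.28333°
BM2: φ = -56.14444°, λ = +134.21528°
Δφ = 0.5003°,  Δλ = -0.0681°
a = sin²(Δφ/2) + cos φ₁ cos φ₂ sin²(Δλ/2) = 0.000019
c = 2·arcsin(√a) = 0.008756 rad = 0.5017°
d = R·c = 6371 × 0.008756 = 55.8 km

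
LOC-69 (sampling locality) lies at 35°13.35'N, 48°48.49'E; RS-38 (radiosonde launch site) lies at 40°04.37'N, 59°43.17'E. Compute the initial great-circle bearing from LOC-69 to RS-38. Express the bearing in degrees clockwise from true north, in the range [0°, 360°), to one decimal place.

57.4°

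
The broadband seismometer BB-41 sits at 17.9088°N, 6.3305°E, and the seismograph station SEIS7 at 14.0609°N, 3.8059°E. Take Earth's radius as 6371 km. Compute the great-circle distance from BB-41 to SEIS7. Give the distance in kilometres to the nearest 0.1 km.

Δφ = -3.8479°,  Δλ = -2.5246°
a = sin²(Δφ/2) + cos φ₁ cos φ₂ sin²(Δλ/2) = 0.001575
c = 2·arcsin(√a) = 0.079396 rad = 4.5490°
d = R·c = 6371 × 0.079396 = 505.8 km

505.8 km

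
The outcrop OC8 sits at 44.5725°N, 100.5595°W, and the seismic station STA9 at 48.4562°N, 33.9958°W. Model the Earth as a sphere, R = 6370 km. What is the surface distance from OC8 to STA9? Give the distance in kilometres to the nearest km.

4948 km

Δφ = 3.8837°,  Δλ = 66.5637°
a = sin²(Δφ/2) + cos φ₁ cos φ₂ sin²(Δλ/2) = 0.143415
c = 2·arcsin(√a) = 0.776785 rad = 44.5065°
d = R·c = 6370 × 0.776785 = 4948.1 km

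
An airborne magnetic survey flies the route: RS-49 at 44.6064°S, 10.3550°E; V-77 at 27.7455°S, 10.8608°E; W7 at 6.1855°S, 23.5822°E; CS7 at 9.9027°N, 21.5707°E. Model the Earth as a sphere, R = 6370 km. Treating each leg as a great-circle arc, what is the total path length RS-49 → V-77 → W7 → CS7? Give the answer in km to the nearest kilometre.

6425 km

RS-49→V-77: c = 0.294363 rad, d = 1875.09 km
V-77→W7: c = 0.431273 rad, d = 2747.21 km
W7→CS7: c = 0.282962 rad, d = 1802.47 km
Total = 1875.09 + 2747.21 + 1802.47 = 6424.76 km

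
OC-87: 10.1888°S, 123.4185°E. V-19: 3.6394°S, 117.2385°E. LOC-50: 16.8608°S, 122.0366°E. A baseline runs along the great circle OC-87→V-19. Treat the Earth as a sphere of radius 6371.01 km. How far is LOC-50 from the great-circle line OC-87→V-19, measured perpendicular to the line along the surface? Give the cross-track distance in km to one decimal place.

617.7 km

δ₁₃ = central angle OC-87→LOC-50 = 0.118783 rad  (haversine)
θ₁₃ = bearing OC-87→LOC-50 = 191.231°,  θ₁₂ = bearing OC-87→V-19 = 316.455°
dₓₜ = R·arcsin(sin δ₁₃ · sin(θ₁₃ − θ₁₂)) = 6371.01·arcsin(0.11850·sin(-125.224°)) = -617.720 km
|dₓₜ| = 617.720 km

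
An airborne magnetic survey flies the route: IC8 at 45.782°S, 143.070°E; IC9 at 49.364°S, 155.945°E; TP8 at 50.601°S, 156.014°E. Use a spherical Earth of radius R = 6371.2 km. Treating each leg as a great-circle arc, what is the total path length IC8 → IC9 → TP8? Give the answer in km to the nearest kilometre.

IC8→IC9: c = 0.163720 rad, d = 1043.09 km
IC9→TP8: c = 0.021604 rad, d = 137.64 km
Total = 1043.09 + 137.64 = 1180.74 km

1181 km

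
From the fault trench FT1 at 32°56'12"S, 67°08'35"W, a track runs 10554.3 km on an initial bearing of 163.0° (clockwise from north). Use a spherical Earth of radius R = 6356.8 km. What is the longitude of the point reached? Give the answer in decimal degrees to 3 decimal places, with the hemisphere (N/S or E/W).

FT1: φ = -32.93667°, λ = -67.14306°
δ = d/R = 10554.3/6356.8 = 1.660317 rad
φ₂ = arcsin(sin φ₁ cos δ + cos φ₁ sin δ cos θ)
   = arcsin(-0.54371·-0.08940 + 0.83927·0.99600·-0.95630) = -48.65781°
λ₂ = λ₁ + atan2(sin θ sin δ cos φ₁, cos δ − sin φ₁ sin φ₂) = 86.69926°

86.699°E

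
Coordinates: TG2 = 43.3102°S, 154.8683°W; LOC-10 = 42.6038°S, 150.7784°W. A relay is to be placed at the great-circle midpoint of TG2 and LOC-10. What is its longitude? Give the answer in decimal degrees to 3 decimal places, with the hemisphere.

152.812°W

Bx = cos φ₂ cos Δλ = 0.734178,  By = cos φ₂ sin Δλ = 0.052496
φₘ = atan2(sin φ₁ + sin φ₂, √((cos φ₁ + Bx)² + By²)) = -42.97520°
λₘ = λ₁ + atan2(By, cos φ₁ + Bx) = -152.81161°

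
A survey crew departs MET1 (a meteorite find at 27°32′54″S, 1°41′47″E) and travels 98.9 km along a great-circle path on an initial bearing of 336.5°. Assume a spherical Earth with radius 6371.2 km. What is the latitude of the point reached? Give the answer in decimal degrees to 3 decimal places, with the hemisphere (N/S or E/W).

MET1: φ = -27.54833°, λ = +1.69639°
δ = d/R = 98.9/6371.2 = 0.015523 rad
φ₂ = arcsin(sin φ₁ cos δ + cos φ₁ sin δ cos θ)
   = arcsin(-0.46250·0.99988 + 0.88662·0.01552·0.91706) = -26.73214°
λ₂ = λ₁ + atan2(sin θ sin δ cos φ₁, cos δ − sin φ₁ sin φ₂) = 1.29931°

26.732°S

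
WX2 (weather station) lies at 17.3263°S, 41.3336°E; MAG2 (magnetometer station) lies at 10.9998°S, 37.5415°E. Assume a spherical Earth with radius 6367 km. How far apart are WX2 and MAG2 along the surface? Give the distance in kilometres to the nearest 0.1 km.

813.0 km

Δφ = 6.3265°,  Δλ = -3.7921°
a = sin²(Δφ/2) + cos φ₁ cos φ₂ sin²(Δλ/2) = 0.004071
c = 2·arcsin(√a) = 0.127692 rad = 7.3162°
d = R·c = 6367 × 0.127692 = 813.0 km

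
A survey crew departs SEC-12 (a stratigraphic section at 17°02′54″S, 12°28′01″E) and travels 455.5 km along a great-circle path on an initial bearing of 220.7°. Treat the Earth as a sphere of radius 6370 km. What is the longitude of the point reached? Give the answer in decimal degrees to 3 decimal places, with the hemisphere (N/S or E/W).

9.623°E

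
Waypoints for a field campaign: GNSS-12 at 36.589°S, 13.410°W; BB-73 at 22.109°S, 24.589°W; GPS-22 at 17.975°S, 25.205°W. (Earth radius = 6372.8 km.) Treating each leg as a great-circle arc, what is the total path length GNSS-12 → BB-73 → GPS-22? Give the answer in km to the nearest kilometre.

2402 km

GNSS-12→BB-73: c = 0.304087 rad, d = 1937.89 km
BB-73→GPS-22: c = 0.072855 rad, d = 464.29 km
Total = 1937.89 + 464.29 = 2402.18 km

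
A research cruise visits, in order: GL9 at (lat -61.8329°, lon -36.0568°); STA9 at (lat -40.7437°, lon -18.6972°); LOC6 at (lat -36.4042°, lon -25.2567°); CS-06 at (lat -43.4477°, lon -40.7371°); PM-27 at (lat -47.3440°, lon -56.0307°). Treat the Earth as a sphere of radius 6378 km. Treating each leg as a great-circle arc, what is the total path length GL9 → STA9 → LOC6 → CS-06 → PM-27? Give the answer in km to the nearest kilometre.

6171 km

GL9→STA9: c = 0.410976 rad, d = 2621.21 km
STA9→LOC6: c = 0.117187 rad, d = 747.42 km
LOC6→CS-06: c = 0.240348 rad, d = 1532.94 km
CS-06→PM-27: c = 0.198985 rad, d = 1269.13 km
Total = 2621.21 + 747.42 + 1532.94 + 1269.13 = 6170.69 km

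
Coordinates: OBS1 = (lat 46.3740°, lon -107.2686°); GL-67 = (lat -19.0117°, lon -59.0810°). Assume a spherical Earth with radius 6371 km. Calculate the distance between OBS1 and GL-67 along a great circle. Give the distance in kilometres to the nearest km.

8731 km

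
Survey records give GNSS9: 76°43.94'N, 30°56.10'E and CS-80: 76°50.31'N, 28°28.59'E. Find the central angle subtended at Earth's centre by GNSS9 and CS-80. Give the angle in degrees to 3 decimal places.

GNSS9: φ = +76.73233°, λ = +30.93500°
CS-80: φ = +76.83850°, λ = +28.47650°
Δφ = 0.1062°,  Δλ = -2.4585°
a = sin²(Δφ/2) + cos φ₁ cos φ₂ sin²(Δλ/2) = 0.000025
c = 2·arcsin(√a) = 0.009982 rad = 0.5719°

0.572°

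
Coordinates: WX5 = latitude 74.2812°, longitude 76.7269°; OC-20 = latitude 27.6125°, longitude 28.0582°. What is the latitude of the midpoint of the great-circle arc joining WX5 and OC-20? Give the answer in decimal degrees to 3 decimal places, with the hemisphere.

Bx = cos φ₂ cos Δλ = 0.585193,  By = cos φ₂ sin Δλ = -0.665377
φₘ = atan2(sin φ₁ + sin φ₂, √((cos φ₁ + Bx)² + By²)) = 52.75387°
λₘ = λ₁ + atan2(By, cos φ₁ + Bx) = 38.87215°

52.754°N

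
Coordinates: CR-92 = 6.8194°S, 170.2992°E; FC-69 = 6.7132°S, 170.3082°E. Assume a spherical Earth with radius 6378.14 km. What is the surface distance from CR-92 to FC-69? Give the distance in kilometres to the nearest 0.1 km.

Δφ = 0.1062°,  Δλ = 0.0090°
a = sin²(Δφ/2) + cos φ₁ cos φ₂ sin²(Δλ/2) = 0.000001
c = 2·arcsin(√a) = 0.001860 rad = 0.1066°
d = R·c = 6378.14 × 0.001860 = 11.9 km

11.9 km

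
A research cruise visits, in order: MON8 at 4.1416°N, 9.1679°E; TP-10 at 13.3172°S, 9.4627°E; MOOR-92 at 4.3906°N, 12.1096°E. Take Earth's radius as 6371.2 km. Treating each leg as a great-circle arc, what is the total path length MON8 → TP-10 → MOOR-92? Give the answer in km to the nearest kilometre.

3932 km

MON8→TP-10: c = 0.304756 rad, d = 1941.66 km
TP-10→MOOR-92: c = 0.312445 rad, d = 1990.65 km
Total = 1941.66 + 1990.65 = 3932.31 km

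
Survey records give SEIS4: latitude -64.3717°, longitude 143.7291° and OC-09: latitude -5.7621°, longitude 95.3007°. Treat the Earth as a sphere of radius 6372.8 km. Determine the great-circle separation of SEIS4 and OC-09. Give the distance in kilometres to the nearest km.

Δφ = 58.6096°,  Δλ = -48.4284°
a = sin²(Δφ/2) + cos φ₁ cos φ₂ sin²(Δλ/2) = 0.311960
c = 2·arcsin(√a) = 1.185235 rad = 67.9090°
d = R·c = 6372.8 × 1.185235 = 7553.3 km

7553 km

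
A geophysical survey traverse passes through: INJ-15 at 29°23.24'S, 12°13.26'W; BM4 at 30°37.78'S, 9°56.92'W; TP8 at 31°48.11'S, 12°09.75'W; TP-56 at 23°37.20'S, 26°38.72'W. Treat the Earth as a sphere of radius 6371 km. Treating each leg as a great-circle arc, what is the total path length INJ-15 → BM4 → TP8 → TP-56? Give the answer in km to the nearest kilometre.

2195 km

INJ-15: φ = -29.38733°, λ = -12.22100°
BM4: φ = -30.62967°, λ = -9.94867°
TP8: φ = -31.80183°, λ = -12.16250°
TP-56: φ = -23.62000°, λ = -26.64533°
INJ-15→BM4: c = 0.040614 rad, d = 258.75 km
BM4→TP8: c = 0.038863 rad, d = 247.60 km
TP8→TP-56: c = 0.265059 rad, d = 1688.69 km
Total = 258.75 + 247.60 + 1688.69 = 2195.04 km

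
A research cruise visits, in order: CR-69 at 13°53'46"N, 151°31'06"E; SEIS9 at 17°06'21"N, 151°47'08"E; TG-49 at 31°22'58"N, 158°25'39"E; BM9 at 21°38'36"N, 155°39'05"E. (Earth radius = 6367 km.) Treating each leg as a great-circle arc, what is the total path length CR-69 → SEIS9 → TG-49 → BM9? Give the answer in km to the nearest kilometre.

3197 km

CR-69: φ = +13.89611°, λ = +151.51833°
SEIS9: φ = +17.10583°, λ = +151.78556°
TG-49: φ = +31.38278°, λ = +158.42750°
BM9: φ = +21.64333°, λ = +155.65139°
CR-69→SEIS9: c = 0.056200 rad, d = 357.83 km
SEIS9→TG-49: c = 0.270495 rad, d = 1722.24 km
TG-49→BM9: c = 0.175405 rad, d = 1116.80 km
Total = 357.83 + 1722.24 + 1116.80 = 3196.87 km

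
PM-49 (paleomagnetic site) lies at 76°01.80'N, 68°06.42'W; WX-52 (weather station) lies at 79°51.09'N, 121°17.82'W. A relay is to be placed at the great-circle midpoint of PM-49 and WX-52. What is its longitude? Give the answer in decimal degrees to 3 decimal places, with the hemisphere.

PM-49: φ = +76.03000°, λ = -68.10700°
WX-52: φ = +79.85150°, λ = -121.29700°
Bx = cos φ₂ cos Δλ = 0.105573,  By = cos φ₂ sin Δλ = -0.141070
φₘ = atan2(sin φ₁ + sin φ₂, √((cos φ₁ + Bx)² + By²)) = 79.15268°
λₘ = λ₁ + atan2(By, cos φ₁ + Bx) = -90.23165°

90.232°W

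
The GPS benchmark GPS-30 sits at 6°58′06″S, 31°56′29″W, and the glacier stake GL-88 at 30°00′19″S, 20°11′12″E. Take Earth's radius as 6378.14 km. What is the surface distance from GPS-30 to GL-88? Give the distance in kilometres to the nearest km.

GPS-30: φ = -6.96833°, λ = -31.94139°
GL-88: φ = -30.00528°, λ = +20.18667°
Δφ = -23.0369°,  Δλ = 52.1281°
a = sin²(Δφ/2) + cos φ₁ cos φ₂ sin²(Δλ/2) = 0.205817
c = 2·arcsin(√a) = 0.941759 rad = 53.9588°
d = R·c = 6378.14 × 0.941759 = 6006.7 km

6007 km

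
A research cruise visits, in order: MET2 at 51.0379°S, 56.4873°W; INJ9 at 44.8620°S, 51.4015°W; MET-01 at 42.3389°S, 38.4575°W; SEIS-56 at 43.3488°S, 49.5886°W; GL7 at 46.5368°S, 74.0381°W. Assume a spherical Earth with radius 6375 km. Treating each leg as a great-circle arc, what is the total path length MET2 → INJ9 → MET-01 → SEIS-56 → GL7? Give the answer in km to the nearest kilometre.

MET2→INJ9: c = 0.123028 rad, d = 784.30 km
INJ9→MET-01: c = 0.169216 rad, d = 1078.75 km
MET-01→SEIS-56: c = 0.143421 rad, d = 914.31 km
SEIS-56→GL7: c = 0.305836 rad, d = 1949.71 km
Total = 784.30 + 1078.75 + 914.31 + 1949.71 = 4727.07 km

4727 km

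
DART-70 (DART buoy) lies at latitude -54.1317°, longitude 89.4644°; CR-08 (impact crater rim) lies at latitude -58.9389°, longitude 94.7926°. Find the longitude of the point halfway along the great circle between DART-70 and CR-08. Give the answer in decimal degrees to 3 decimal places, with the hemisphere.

91.959°E

Bx = cos φ₂ cos Δλ = 0.513722,  By = cos φ₂ sin Δλ = 0.047912
φₘ = atan2(sin φ₁ + sin φ₂, √((cos φ₁ + Bx)² + By²)) = -56.56368°
λₘ = λ₁ + atan2(By, cos φ₁ + Bx) = 91.95920°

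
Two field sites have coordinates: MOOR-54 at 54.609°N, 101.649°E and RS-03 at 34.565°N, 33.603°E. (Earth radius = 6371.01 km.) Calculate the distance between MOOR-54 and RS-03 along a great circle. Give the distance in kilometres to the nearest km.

5576 km

Δφ = -20.0440°,  Δλ = -68.0460°
a = sin²(Δφ/2) + cos φ₁ cos φ₂ sin²(Δλ/2) = 0.179595
c = 2·arcsin(√a) = 0.875243 rad = 50.1477°
d = R·c = 6371.01 × 0.875243 = 5576.2 km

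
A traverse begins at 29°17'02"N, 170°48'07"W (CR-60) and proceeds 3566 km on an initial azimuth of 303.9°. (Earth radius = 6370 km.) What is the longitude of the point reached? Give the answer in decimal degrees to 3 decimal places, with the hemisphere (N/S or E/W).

152.631°E

CR-60: φ = +29.28389°, λ = -170.80194°
δ = d/R = 3566/6370 = 0.559812 rad
φ₂ = arcsin(sin φ₁ cos δ + cos φ₁ sin δ cos θ)
   = arcsin(0.48914·0.84736 + 0.87221·0.53103·0.55775) = 42.28361°
λ₂ = λ₁ + atan2(sin θ sin δ cos φ₁, cos δ − sin φ₁ sin φ₂) = 152.63110°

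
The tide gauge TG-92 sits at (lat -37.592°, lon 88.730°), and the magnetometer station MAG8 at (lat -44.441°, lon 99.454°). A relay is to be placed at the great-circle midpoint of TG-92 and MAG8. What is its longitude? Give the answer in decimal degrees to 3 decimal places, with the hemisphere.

93.812°E

Bx = cos φ₂ cos Δλ = 0.701502,  By = cos φ₂ sin Δλ = 0.132855
φₘ = atan2(sin φ₁ + sin φ₂, √((cos φ₁ + Bx)² + By²)) = -41.14062°
λₘ = λ₁ + atan2(By, cos φ₁ + Bx) = 93.81210°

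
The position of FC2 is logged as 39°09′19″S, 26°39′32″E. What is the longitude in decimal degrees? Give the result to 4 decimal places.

26° + 39′/60 + 32″/3600 = 26 + 0.65000 + 0.00889 = 26.6589°

26.6589°E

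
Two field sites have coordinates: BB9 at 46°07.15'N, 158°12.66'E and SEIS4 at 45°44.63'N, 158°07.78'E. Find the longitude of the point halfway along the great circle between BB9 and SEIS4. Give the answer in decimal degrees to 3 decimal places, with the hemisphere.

BB9: φ = +46.11917°, λ = +158.21100°
SEIS4: φ = +45.74383°, λ = +158.12967°
Bx = cos φ₂ cos Δλ = 0.697867,  By = cos φ₂ sin Δλ = -0.000991
φₘ = atan2(sin φ₁ + sin φ₂, √((cos φ₁ + Bx)² + By²)) = 45.93151°
λₘ = λ₁ + atan2(By, cos φ₁ + Bx) = 158.17020°

158.170°E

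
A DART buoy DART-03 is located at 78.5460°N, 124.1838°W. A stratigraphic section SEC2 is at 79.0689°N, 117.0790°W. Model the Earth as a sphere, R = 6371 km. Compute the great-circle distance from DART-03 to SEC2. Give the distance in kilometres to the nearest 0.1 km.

163.9 km

Δφ = 0.5229°,  Δλ = 7.1048°
a = sin²(Δφ/2) + cos φ₁ cos φ₂ sin²(Δλ/2) = 0.000165
c = 2·arcsin(√a) = 0.025722 rad = 1.4738°
d = R·c = 6371 × 0.025722 = 163.9 km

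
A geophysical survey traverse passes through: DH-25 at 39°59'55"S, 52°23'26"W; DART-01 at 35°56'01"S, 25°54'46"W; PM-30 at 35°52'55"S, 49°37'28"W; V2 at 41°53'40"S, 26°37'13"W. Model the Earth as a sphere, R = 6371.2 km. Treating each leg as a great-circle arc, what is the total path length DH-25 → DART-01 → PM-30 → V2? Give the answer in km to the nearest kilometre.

6579 km

DH-25: φ = -39.99861°, λ = -52.39056°
DART-01: φ = -35.93361°, λ = -25.91278°
PM-30: φ = -35.88194°, λ = -49.62444°
V2: φ = -41.89444°, λ = -26.62028°
DH-25→DART-01: c = 0.369739 rad, d = 2355.68 km
DART-01→PM-30: c = 0.334370 rad, d = 2130.34 km
PM-30→V2: c = 0.328469 rad, d = 2092.74 km
Total = 2355.68 + 2130.34 + 2092.74 = 6578.76 km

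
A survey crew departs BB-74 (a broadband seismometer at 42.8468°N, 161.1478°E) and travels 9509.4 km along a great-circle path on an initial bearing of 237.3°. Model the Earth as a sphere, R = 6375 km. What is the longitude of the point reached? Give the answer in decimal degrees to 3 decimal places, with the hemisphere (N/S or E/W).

δ = d/R = 9509.4/6375 = 1.491671 rad
φ₂ = arcsin(sin φ₁ cos δ + cos φ₁ sin δ cos θ)
   = arcsin(0.68004·0.07904 + 0.73317·0.99687·-0.54024) = -19.94382°
λ₂ = λ₁ + atan2(sin θ sin δ cos φ₁, cos δ − sin φ₁ sin φ₂) = 97.97177°

97.972°E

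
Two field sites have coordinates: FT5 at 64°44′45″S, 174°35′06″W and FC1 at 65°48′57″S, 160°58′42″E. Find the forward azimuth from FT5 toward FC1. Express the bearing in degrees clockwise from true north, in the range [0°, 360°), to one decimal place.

FT5: φ = -64.74583°, λ = -174.58500°
FC1: φ = -65.81583°, λ = +160.97833°
Δλ = -24.4367°
y = sin Δλ · cos φ₂ = -0.169476
x = cos φ₁ sin φ₂ − sin φ₁ cos φ₂ cos Δλ = -0.051865
θ = atan2(y, x) = -107.0158° → 252.9842° (mod 360°)

253.0°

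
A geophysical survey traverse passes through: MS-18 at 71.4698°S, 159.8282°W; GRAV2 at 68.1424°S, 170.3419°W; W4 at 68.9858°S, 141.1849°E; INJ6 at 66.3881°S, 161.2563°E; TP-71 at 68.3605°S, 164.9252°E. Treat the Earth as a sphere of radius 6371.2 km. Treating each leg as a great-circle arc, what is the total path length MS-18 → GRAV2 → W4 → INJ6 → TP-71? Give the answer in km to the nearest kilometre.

3627 km

MS-18→GRAV2: c = 0.085726 rad, d = 546.18 km
GRAV2→W4: c = 0.301487 rad, d = 1920.84 km
W4→INJ6: c = 0.139764 rad, d = 890.46 km
INJ6→TP-71: c = 0.042316 rad, d = 269.61 km
Total = 546.18 + 1920.84 + 890.46 + 269.61 = 3627.08 km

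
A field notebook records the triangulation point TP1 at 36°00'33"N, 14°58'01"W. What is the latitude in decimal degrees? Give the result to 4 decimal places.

36° + 0′/60 + 33″/3600 = 36 + 0.00000 + 0.00917 = 36.0092°

36.0092°N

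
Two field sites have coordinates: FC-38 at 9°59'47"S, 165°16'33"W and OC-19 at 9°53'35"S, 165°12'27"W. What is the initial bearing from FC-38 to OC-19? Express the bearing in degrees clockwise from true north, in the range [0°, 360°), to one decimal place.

FC-38: φ = -9.99639°, λ = -165.27583°
OC-19: φ = -9.89306°, λ = -165.20750°
Δλ = 0.0683°
y = sin Δλ · cos φ₂ = 0.001175
x = cos φ₁ sin φ₂ − sin φ₁ cos φ₂ cos Δλ = 0.001803
θ = atan2(y, x) = 33.0843° → 33.0843° (mod 360°)

33.1°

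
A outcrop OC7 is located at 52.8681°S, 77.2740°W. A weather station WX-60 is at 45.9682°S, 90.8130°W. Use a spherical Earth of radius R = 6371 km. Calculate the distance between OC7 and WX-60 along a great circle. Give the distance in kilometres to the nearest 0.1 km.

1240.7 km

Δφ = 6.8999°,  Δλ = -13.5390°
a = sin²(Δφ/2) + cos φ₁ cos φ₂ sin²(Δλ/2) = 0.009451
c = 2·arcsin(√a) = 0.194740 rad = 11.1578°
d = R·c = 6371 × 0.194740 = 1240.7 km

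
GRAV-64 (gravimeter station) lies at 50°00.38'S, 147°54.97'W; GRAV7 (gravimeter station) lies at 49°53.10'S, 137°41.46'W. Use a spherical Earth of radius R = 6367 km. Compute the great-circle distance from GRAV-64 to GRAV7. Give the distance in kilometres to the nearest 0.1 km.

730.8 km

GRAV-64: φ = -50.00633°, λ = -147.91617°
GRAV7: φ = -49.88500°, λ = -137.69100°
Δφ = 0.1213°,  Δλ = 10.2252°
a = sin²(Δφ/2) + cos φ₁ cos φ₂ sin²(Δλ/2) = 0.003290
c = 2·arcsin(√a) = 0.114773 rad = 6.5760°
d = R·c = 6367 × 0.114773 = 730.8 km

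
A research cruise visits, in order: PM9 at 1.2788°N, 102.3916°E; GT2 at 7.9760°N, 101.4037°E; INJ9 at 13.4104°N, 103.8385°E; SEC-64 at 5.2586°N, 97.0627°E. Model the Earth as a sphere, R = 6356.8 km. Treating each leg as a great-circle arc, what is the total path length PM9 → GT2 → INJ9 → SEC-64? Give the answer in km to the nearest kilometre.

2579 km

PM9→GT2: c = 0.118143 rad, d = 751.01 km
GT2→INJ9: c = 0.103626 rad, d = 658.73 km
INJ9→SEC-64: c = 0.183942 rad, d = 1169.28 km
Total = 751.01 + 658.73 + 1169.28 = 2579.03 km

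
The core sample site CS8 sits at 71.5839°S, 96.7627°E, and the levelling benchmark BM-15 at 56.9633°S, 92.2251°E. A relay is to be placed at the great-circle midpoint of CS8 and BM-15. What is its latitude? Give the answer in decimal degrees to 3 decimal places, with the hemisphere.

64.290°S

Bx = cos φ₂ cos Δλ = 0.543467,  By = cos φ₂ sin Δλ = -0.043131
φₘ = atan2(sin φ₁ + sin φ₂, √((cos φ₁ + Bx)² + By²)) = -64.28992°
λₘ = λ₁ + atan2(By, cos φ₁ + Bx) = 93.88955°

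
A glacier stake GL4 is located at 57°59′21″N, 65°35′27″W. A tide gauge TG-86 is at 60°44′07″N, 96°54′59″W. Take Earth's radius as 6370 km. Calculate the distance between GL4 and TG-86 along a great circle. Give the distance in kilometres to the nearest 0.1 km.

GL4: φ = +57.98917°, λ = -65.59083°
TG-86: φ = +60.73528°, λ = -96.91639°
Δφ = 2.7461°,  Δλ = -31.3256°
a = sin²(Δφ/2) + cos φ₁ cos φ₂ sin²(Δλ/2) = 0.019461
c = 2·arcsin(√a) = 0.279919 rad = 16.0382°
d = R·c = 6370 × 0.279919 = 1783.1 km

1783.1 km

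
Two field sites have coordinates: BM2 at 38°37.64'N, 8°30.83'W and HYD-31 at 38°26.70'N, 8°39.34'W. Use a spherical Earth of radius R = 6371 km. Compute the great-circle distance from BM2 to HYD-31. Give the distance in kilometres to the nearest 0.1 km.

23.7 km

BM2: φ = +38.62733°, λ = -8.51383°
HYD-31: φ = +38.44500°, λ = -8.65567°
Δφ = -0.1823°,  Δλ = -0.1418°
a = sin²(Δφ/2) + cos φ₁ cos φ₂ sin²(Δλ/2) = 0.000003
c = 2·arcsin(√a) = 0.003725 rad = 0.2134°
d = R·c = 6371 × 0.003725 = 23.7 km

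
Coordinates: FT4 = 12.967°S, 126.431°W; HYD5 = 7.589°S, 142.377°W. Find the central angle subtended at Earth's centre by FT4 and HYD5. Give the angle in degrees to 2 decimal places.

Δφ = 5.3780°,  Δλ = -15.9460°
a = sin²(Δφ/2) + cos φ₁ cos φ₂ sin²(Δλ/2) = 0.020786
c = 2·arcsin(√a) = 0.289353 rad = 16.5787°

16.58°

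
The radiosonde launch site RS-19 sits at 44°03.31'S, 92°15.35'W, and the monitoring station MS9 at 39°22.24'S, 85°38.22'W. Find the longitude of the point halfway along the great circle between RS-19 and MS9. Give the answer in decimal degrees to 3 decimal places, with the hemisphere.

88.826°W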